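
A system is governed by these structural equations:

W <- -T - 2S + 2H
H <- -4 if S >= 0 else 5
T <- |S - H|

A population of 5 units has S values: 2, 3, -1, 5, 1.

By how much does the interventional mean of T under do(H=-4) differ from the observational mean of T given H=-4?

-0.75

The intervention sets H=-4 in all 5 units regardless of S. Recomputing T per unit gives 6, 7, 3, 9, 5; average 6.
E[T|H=-4] averages over only the 4 units with H=-4 (S = 2, 3, 5, 1): T = 6, 7, 9, 5, mean 6.75.
Difference = 6 − 6.75 = -0.75.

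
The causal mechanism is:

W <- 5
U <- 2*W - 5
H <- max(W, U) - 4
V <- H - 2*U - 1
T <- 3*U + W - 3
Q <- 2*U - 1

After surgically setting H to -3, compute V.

-14

The intervention breaks the incoming arrows to H: H <- max(W, U) - 4 no longer applies, and H = -3.
U = 2*W - 5  [with W=5]  = 5
V = H - 2*U - 1  [with H=-3, U=5]  = -14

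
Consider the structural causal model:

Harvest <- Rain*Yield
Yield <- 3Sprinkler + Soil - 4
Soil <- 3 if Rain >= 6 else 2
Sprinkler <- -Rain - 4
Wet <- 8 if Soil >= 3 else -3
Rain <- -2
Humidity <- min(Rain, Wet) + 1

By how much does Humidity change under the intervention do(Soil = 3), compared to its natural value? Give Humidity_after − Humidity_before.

1

do(Soil=3) replaces the equation Soil <- 3 if Rain >= 6 else 2 with the constant Soil = 3.
Wet = 8 if Soil >= 3 else -3  [with Soil=3]  = 8
Humidity = min(Rain, Wet) + 1  [with Rain=-2, Wet=8]  = -1
Without intervention: Soil = 3 if Rain >= 6 else 2  [with Rain=-2]  = 2; Wet = 8 if Soil >= 3 else -3  [with Soil=2]  = -3; Humidity = min(Rain, Wet) + 1  [with Rain=-2, Wet=-3]  = -2.
Change = -1 − (-2) = 1.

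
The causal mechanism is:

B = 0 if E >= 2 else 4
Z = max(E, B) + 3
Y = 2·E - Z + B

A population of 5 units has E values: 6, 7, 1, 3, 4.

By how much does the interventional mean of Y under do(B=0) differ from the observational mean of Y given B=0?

Under do(B=0), B's equation is replaced by B=0 for every unit. Per-unit Y: 3, 4, -2, 0, 1. Mean = 1.2.
E[Y|B=0] averages over only the 4 units with B=0 (E = 6, 7, 3, 4): Y = 3, 4, 0, 1, mean 2.
Difference = 1.2 − 2 = -0.8.

-0.8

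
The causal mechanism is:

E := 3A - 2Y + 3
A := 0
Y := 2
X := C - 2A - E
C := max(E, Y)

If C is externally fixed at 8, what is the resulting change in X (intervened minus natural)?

Intervening sets C = 8 and removes its equation (C := max(E, Y)).
E = 3A - 2Y + 3  [with A=0, Y=2]  = -1
X = C - 2A - E  [with C=8, A=0, E=-1]  = 9
Without intervention: E = 3A - 2Y + 3  [with A=0, Y=2]  = -1; C = max(E, Y)  [with E=-1, Y=2]  = 2; X = C - 2A - E  [with C=2, A=0, E=-1]  = 3.
Change = 9 − 3 = 6.

6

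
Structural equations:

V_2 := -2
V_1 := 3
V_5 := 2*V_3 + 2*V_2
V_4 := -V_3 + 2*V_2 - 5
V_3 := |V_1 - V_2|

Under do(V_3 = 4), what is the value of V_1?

Under do(V_3=4), the mechanism V_3 := |V_1 - V_2| is discarded; V_3 is fixed at 4.
V_1 is not downstream of the intervention, so its value is determined by the original equations.

3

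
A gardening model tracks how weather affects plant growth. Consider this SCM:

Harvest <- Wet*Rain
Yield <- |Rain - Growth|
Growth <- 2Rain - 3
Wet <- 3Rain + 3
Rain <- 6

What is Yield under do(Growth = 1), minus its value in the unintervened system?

The intervention breaks the incoming arrows to Growth: Growth <- 2Rain - 3 no longer applies, and Growth = 1.
Yield = |Rain - Growth|  [with Rain=6, Growth=1]  = 5
Without intervention: Growth = 2Rain - 3  [with Rain=6]  = 9; Yield = |Rain - Growth|  [with Rain=6, Growth=9]  = 3.
Change = 5 − 3 = 2.

2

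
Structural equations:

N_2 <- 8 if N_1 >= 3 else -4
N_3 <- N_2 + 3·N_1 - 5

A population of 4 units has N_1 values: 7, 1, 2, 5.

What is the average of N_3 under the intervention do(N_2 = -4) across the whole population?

2.25

Every unit gets N_2=-4 under the intervention. N_3 values become 12, -6, -3, 6; E[N_3|do(N_2=-4)] = 2.25.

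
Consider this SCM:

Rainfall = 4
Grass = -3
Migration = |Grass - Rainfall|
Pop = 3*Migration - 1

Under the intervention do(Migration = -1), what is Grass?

-3

Under do(Migration=-1), the mechanism Migration = |Grass - Rainfall| is discarded; Migration is fixed at -1.
Since Grass is not a descendant of the intervened variable, it is unaffected.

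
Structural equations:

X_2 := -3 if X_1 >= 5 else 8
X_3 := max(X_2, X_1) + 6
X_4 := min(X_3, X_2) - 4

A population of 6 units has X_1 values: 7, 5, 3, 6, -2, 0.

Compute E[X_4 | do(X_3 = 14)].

-1.5

The intervention sets X_3=14 in all 6 units regardless of X_1. Recomputing X_4 per unit gives -7, -7, 4, -7, 4, 4; average -1.5.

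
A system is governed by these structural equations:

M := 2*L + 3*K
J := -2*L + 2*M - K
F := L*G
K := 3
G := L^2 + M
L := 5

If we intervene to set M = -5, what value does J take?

The intervention breaks the incoming arrows to M: M := 2*L + 3*K no longer applies, and M = -5.
J = -2*L + 2*M - K  [with L=5, M=-5, K=3]  = -23

-23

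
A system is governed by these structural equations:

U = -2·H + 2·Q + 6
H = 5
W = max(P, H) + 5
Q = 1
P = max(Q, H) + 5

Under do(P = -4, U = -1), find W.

10

Setting P = -4, U = -1 by intervention discards those variables' equations.
W = max(P, H) + 5  [with P=-4, H=5]  = 10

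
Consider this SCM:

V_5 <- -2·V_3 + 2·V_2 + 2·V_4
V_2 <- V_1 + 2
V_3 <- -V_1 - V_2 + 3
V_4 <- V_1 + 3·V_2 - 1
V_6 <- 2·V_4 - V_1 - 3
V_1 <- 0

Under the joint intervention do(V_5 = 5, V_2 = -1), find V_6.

The joint intervention fixes V_5 = 5, V_2 = -1, removing each variable's own equation.
V_4 = V_1 + 3·V_2 - 1  [with V_1=0, V_2=-1]  = -4
V_6 = 2·V_4 - V_1 - 3  [with V_4=-4, V_1=0]  = -11

-11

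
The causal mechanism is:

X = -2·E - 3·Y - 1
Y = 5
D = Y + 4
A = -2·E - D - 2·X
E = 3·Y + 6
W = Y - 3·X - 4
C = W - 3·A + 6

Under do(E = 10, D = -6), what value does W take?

109

The joint intervention fixes E = 10, D = -6, removing each variable's own equation.
X = -2·E - 3·Y - 1  [with E=10, Y=5]  = -36
W = Y - 3·X - 4  [with Y=5, X=-36]  = 109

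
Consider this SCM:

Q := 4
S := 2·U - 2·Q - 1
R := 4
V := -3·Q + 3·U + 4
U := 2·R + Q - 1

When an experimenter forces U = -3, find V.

The intervention breaks the incoming arrows to U: U := 2·R + Q - 1 no longer applies, and U = -3.
V = -3·Q + 3·U + 4  [with Q=4, U=-3]  = -17

-17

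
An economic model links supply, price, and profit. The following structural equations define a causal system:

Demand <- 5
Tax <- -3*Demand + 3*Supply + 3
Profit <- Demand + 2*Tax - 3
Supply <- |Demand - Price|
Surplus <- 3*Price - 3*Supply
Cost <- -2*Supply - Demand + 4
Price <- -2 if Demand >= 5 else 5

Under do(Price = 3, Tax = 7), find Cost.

-5

The joint intervention fixes Price = 3, Tax = 7, removing each variable's own equation.
Supply = |Demand - Price|  [with Demand=5, Price=3]  = 2
Cost = -2*Supply - Demand + 4  [with Supply=2, Demand=5]  = -5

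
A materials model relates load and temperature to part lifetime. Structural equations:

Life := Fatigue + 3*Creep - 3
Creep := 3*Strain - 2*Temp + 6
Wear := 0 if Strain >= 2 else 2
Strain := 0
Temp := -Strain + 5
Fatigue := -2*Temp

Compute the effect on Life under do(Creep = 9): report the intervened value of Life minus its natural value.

The intervention breaks the incoming arrows to Creep: Creep := 3*Strain - 2*Temp + 6 no longer applies, and Creep = 9.
Temp = -Strain + 5  [with Strain=0]  = 5
Fatigue = -2*Temp  [with Temp=5]  = -10
Life = Fatigue + 3*Creep - 3  [with Fatigue=-10, Creep=9]  = 14
Without intervention: Temp = -Strain + 5  [with Strain=0]  = 5; Creep = 3*Strain - 2*Temp + 6  [with Strain=0, Temp=5]  = -4; Fatigue = -2*Temp  [with Temp=5]  = -10; Life = Fatigue + 3*Creep - 3  [with Fatigue=-10, Creep=-4]  = -25.
Change = 14 − (-25) = 39.

39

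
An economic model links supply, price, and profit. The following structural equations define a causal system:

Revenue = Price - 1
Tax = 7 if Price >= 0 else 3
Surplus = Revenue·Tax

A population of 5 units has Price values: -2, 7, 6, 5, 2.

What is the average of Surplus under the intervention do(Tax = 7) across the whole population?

do(Tax=7) breaks Tax's dependence on Price. With Tax=7 fixed, Surplus across the units is -21, 42, 35, 28, 7, mean 18.2.

18.2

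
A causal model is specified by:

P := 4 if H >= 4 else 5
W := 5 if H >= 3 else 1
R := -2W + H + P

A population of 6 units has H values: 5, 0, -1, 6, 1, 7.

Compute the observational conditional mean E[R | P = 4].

0

Observing P=4 restricts to units where P's equation naturally yields 4: H ∈ {5, 6, 7}. In that subpopulation R = -1, 0, 1, mean 0.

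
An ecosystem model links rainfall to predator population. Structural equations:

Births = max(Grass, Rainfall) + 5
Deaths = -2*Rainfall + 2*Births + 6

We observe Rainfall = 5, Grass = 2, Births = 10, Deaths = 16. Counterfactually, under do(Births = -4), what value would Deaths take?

The intervention breaks the incoming arrows to Births: Births = max(Grass, Rainfall) + 5 no longer applies, and Births = -4.
Deaths = -2*Rainfall + 2*Births + 6  [with Rainfall=5, Births=-4]  = -12

-12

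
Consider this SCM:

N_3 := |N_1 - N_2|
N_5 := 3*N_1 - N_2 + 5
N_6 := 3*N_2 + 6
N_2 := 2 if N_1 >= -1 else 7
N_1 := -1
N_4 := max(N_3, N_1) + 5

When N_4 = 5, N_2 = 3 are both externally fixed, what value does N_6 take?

The joint intervention fixes N_4 = 5, N_2 = 3, removing each variable's own equation.
N_6 = 3*N_2 + 6  [with N_2=3]  = 15

15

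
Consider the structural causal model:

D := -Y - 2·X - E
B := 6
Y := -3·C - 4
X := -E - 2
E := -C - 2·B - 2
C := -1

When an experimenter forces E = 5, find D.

The intervention breaks the incoming arrows to E: E := -C - 2·B - 2 no longer applies, and E = 5.
Y = -3·C - 4  [with C=-1]  = -1
X = -E - 2  [with E=5]  = -7
D = -Y - 2·X - E  [with Y=-1, X=-7, E=5]  = 10

10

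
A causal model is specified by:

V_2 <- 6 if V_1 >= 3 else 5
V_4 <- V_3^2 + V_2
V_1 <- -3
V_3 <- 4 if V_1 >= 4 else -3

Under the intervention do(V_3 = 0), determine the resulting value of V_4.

5

The intervention breaks the incoming arrows to V_3: V_3 <- 4 if V_1 >= 4 else -3 no longer applies, and V_3 = 0.
V_2 = 6 if V_1 >= 3 else 5  [with V_1=-3]  = 5
V_4 = V_3^2 + V_2  [with V_3=0, V_2=5]  = 5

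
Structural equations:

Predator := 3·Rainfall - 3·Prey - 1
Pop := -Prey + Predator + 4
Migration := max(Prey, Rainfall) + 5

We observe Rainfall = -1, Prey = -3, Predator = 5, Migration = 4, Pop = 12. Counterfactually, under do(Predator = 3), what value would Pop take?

10

do(Predator=3) replaces the equation Predator := 3·Rainfall - 3·Prey - 1 with the constant Predator = 3.
Pop = -Prey + Predator + 4  [with Prey=-3, Predator=3]  = 10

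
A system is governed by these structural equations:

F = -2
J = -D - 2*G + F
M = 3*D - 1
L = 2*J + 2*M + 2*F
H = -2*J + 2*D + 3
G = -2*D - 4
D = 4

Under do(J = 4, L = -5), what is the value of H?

3

The joint intervention fixes J = 4, L = -5, removing each variable's own equation.
H = -2*J + 2*D + 3  [with J=4, D=4]  = 3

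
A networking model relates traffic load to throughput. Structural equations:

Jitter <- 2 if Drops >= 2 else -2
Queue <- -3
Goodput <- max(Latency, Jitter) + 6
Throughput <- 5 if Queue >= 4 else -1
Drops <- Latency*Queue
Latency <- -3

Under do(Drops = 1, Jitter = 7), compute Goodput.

13

Setting Drops = 1, Jitter = 7 by intervention discards those variables' equations.
Goodput = max(Latency, Jitter) + 6  [with Latency=-3, Jitter=7]  = 13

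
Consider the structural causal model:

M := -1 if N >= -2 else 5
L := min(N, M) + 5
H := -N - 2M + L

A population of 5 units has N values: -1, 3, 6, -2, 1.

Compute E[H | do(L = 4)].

4.6

The intervention sets L=4 in all 5 units regardless of N. Recomputing H per unit gives 7, 3, 0, 8, 5; average 4.6.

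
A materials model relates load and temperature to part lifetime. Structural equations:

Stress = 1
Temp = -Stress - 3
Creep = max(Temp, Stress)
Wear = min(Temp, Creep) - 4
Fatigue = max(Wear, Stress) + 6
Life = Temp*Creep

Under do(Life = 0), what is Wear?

do(Life=0) replaces the equation Life = Temp*Creep with the constant Life = 0.
No directed path runs from Life to Wear, so Wear keeps its natural value.
Temp = -Stress - 3  [with Stress=1]  = -4
Creep = max(Temp, Stress)  [with Temp=-4, Stress=1]  = 1
Wear = min(Temp, Creep) - 4  [with Temp=-4, Creep=1]  = -8

-8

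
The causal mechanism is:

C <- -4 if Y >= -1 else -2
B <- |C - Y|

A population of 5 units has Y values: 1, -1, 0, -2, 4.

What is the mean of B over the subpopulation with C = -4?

E[B|C=-4] averages over only the 4 units with C=-4 (Y = 1, -1, 0, 4): B = 5, 3, 4, 8, mean 5.

5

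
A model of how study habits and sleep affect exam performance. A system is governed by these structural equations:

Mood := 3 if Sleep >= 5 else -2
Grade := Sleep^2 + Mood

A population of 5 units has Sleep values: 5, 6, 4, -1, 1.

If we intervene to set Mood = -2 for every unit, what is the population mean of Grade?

do(Mood=-2) breaks Mood's dependence on Sleep. With Mood=-2 fixed, Grade across the units is 23, 34, 14, -1, -1, mean 13.8.

13.8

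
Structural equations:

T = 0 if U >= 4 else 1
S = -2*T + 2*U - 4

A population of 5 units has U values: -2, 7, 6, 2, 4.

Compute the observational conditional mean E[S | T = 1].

E[S|T=1] averages over only the 2 units with T=1 (U = -2, 2): S = -10, -2, mean -6.

-6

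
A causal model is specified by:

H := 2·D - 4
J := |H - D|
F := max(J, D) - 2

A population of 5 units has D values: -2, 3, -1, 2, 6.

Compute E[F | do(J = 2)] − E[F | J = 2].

do(J=2) breaks J's dependence on D. With J=2 fixed, F across the units is 0, 1, 0, 0, 4, mean 1.
E[F|J=2] averages over only the 2 units with J=2 (D = 2, 6): F = 0, 4, mean 2.
Difference = 1 − 2 = -1.

-1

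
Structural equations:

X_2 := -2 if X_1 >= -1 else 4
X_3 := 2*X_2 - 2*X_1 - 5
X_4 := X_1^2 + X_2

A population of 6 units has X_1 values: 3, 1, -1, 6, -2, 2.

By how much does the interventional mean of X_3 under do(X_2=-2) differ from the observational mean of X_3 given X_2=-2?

1.4

do(X_2=-2) breaks X_2's dependence on X_1. With X_2=-2 fixed, X_3 across the units is -15, -11, -7, -21, -5, -13, mean -12.
E[X_3|X_2=-2] averages over only the 5 units with X_2=-2 (X_1 = 3, 1, -1, 6, 2): X_3 = -15, -11, -7, -21, -13, mean -13.4.
Difference = -12 − (-13.4) = 1.4.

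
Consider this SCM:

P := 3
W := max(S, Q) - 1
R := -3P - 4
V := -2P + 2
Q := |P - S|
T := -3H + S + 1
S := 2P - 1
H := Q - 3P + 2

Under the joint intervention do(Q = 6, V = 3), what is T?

Under do(Q = 6, V = 3), each intervened variable's structural equation is replaced by its fixed value.
S = 2P - 1  [with P=3]  = 5
H = Q - 3P + 2  [with Q=6, P=3]  = -1
T = -3H + S + 1  [with H=-1, S=5]  = 9

9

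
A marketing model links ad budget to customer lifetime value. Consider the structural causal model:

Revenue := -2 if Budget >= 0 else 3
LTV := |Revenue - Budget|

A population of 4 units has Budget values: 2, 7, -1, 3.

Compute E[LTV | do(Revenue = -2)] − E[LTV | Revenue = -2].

-1.25

The intervention sets Revenue=-2 in all 4 units regardless of Budget. Recomputing LTV per unit gives 4, 9, 1, 5; average 4.75.
Observing Revenue=-2 restricts to units where Revenue's equation naturally yields -2: Budget ∈ {2, 7, 3}. In that subpopulation LTV = 4, 9, 5, mean 6.
Difference = 4.75 − 6 = -1.25.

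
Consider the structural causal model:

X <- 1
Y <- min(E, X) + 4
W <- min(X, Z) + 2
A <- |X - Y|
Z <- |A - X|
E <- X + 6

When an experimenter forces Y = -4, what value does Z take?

do(Y=-4) replaces the equation Y <- min(E, X) + 4 with the constant Y = -4.
A = |X - Y|  [with X=1, Y=-4]  = 5
Z = |A - X|  [with A=5, X=1]  = 4

4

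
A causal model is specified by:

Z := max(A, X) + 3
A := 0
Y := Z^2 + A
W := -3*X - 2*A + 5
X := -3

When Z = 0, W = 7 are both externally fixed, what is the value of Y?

The joint intervention fixes Z = 0, W = 7, removing each variable's own equation.
Y = Z^2 + A  [with Z=0, A=0]  = 0

0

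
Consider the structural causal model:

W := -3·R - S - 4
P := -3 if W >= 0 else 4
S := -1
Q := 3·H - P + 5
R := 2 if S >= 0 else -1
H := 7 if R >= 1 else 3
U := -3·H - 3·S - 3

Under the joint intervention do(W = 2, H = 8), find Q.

Setting W = 2, H = 8 by intervention discards those variables' equations.
P = -3 if W >= 0 else 4  [with W=2]  = -3
Q = 3·H - P + 5  [with H=8, P=-3]  = 32

32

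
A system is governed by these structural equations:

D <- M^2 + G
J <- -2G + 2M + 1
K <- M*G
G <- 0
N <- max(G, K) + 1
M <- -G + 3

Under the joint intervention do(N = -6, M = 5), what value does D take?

Setting N = -6, M = 5 by intervention discards those variables' equations.
D = M^2 + G  [with M=5, G=0]  = 25

25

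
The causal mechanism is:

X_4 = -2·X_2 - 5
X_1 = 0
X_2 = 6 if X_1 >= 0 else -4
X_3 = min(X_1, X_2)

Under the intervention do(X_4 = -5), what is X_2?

6

The intervention breaks the incoming arrows to X_4: X_4 = -2·X_2 - 5 no longer applies, and X_4 = -5.
Since X_2 is not a descendant of the intervened variable, it is unaffected.
X_2 = 6 if X_1 >= 0 else -4  [with X_1=0]  = 6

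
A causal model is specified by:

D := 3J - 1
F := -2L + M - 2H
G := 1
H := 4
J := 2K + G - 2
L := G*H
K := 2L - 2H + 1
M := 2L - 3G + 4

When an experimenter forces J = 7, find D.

do(J=7) replaces the equation J := 2K + G - 2 with the constant J = 7.
D = 3J - 1  [with J=7]  = 20

20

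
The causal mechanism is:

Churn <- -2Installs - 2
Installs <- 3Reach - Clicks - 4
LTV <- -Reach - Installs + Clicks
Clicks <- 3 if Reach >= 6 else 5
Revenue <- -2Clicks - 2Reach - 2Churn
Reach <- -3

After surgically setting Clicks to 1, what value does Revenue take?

do(Clicks=1) replaces the equation Clicks <- 3 if Reach >= 6 else 5 with the constant Clicks = 1.
Installs = 3Reach - Clicks - 4  [with Reach=-3, Clicks=1]  = -14
Churn = -2Installs - 2  [with Installs=-14]  = 26
Revenue = -2Clicks - 2Reach - 2Churn  [with Clicks=1, Reach=-3, Churn=26]  = -48

-48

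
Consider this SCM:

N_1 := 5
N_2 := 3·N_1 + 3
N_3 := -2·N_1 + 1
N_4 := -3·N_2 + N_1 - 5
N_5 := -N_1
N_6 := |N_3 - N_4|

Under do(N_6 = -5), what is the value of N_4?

do(N_6=-5) replaces the equation N_6 := |N_3 - N_4| with the constant N_6 = -5.
No directed path runs from N_6 to N_4, so N_4 keeps its natural value.
N_2 = 3·N_1 + 3  [with N_1=5]  = 18
N_4 = -3·N_2 + N_1 - 5  [with N_2=18, N_1=5]  = -54

-54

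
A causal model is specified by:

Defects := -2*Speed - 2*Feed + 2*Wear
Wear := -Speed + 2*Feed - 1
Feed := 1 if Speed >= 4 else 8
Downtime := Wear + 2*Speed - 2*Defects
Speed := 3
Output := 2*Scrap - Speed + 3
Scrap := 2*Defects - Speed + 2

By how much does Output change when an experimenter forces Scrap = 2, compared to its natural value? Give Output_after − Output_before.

-2

The intervention breaks the incoming arrows to Scrap: Scrap := 2*Defects - Speed + 2 no longer applies, and Scrap = 2.
Output = 2*Scrap - Speed + 3  [with Scrap=2, Speed=3]  = 4
Without intervention: Feed = 1 if Speed >= 4 else 8  [with Speed=3]  = 8; Wear = -Speed + 2*Feed - 1  [with Speed=3, Feed=8]  = 12; Defects = -2*Speed - 2*Feed + 2*Wear  [with Speed=3, Feed=8, Wear=12]  = 2; Scrap = 2*Defects - Speed + 2  [with Defects=2, Speed=3]  = 3; Output = 2*Scrap - Speed + 3  [with Scrap=3, Speed=3]  = 6.
Change = 4 − 6 = -2.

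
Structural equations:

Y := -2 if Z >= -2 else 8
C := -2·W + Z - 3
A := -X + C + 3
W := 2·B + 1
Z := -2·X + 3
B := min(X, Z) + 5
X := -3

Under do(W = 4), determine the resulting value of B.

2

Under do(W=4), the mechanism W := 2·B + 1 is discarded; W is fixed at 4.
Since B is not a descendant of the intervened variable, it is unaffected.
Z = -2·X + 3  [with X=-3]  = 9
B = min(X, Z) + 5  [with X=-3, Z=9]  = 2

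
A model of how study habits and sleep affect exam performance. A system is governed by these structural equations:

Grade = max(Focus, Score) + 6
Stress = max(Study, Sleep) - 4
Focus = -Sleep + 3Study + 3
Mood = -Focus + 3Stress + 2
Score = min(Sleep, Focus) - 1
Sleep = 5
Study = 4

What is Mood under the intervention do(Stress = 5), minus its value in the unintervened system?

12

The intervention breaks the incoming arrows to Stress: Stress = max(Study, Sleep) - 4 no longer applies, and Stress = 5.
Focus = -Sleep + 3Study + 3  [with Sleep=5, Study=4]  = 10
Mood = -Focus + 3Stress + 2  [with Focus=10, Stress=5]  = 7
Without intervention: Stress = max(Study, Sleep) - 4  [with Study=4, Sleep=5]  = 1; Focus = -Sleep + 3Study + 3  [with Sleep=5, Study=4]  = 10; Mood = -Focus + 3Stress + 2  [with Focus=10, Stress=1]  = -5.
Change = 7 − (-5) = 12.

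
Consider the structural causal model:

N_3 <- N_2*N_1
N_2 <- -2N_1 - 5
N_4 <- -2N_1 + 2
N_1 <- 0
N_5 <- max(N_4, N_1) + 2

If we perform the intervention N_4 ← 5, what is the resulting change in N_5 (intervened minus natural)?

3

Intervening sets N_4 = 5 and removes its equation (N_4 <- -2N_1 + 2).
N_5 = max(N_4, N_1) + 2  [with N_4=5, N_1=0]  = 7
Without intervention: N_4 = -2N_1 + 2  [with N_1=0]  = 2; N_5 = max(N_4, N_1) + 2  [with N_4=2, N_1=0]  = 4.
Change = 7 − 4 = 3.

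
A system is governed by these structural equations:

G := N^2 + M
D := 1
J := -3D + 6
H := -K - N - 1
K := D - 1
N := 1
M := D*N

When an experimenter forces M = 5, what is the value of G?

6

do(M=5) replaces the equation M := D*N with the constant M = 5.
G = N^2 + M  [with N=1, M=5]  = 6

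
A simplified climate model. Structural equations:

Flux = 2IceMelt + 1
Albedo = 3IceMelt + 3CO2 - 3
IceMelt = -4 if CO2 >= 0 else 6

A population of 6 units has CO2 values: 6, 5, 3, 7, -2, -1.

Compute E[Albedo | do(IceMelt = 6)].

24

Under do(IceMelt=6), IceMelt's equation is replaced by IceMelt=6 for every unit. Per-unit Albedo: 33, 30, 24, 36, 9, 12. Mean = 24.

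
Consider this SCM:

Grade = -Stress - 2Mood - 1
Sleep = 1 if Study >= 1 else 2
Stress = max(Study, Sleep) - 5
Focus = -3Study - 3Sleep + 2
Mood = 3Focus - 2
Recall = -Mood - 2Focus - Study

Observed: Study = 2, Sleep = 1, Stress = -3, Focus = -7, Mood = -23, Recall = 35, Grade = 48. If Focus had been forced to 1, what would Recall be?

Under do(Focus=1), the mechanism Focus = -3Study - 3Sleep + 2 is discarded; Focus is fixed at 1.
Mood = 3Focus - 2  [with Focus=1]  = 1
Recall = -Mood - 2Focus - Study  [with Mood=1, Focus=1, Study=2]  = -5

-5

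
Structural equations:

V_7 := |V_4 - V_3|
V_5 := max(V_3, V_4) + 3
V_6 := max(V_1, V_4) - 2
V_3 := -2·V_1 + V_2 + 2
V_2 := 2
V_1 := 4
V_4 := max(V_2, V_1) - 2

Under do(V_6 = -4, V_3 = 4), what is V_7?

2

Under do(V_6 = -4, V_3 = 4), each intervened variable's structural equation is replaced by its fixed value.
V_4 = max(V_2, V_1) - 2  [with V_2=2, V_1=4]  = 2
V_7 = |V_4 - V_3|  [with V_4=2, V_3=4]  = 2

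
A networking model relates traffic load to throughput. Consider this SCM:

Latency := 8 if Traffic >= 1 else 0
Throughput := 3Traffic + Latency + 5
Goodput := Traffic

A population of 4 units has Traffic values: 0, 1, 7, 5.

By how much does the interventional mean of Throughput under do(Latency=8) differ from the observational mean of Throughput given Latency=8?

do(Latency=8) breaks Latency's dependence on Traffic. With Latency=8 fixed, Throughput across the units is 13, 16, 34, 28, mean 22.75.
E[Throughput|Latency=8] averages over only the 3 units with Latency=8 (Traffic = 1, 7, 5): Throughput = 16, 34, 28, mean 26.
Difference = 22.75 − 26 = -3.25.

-3.25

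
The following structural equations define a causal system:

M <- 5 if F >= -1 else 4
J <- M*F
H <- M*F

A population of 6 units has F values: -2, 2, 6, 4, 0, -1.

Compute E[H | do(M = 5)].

7.5

Every unit gets M=5 under the intervention. H values become -10, 10, 30, 20, 0, -5; E[H|do(M=5)] = 7.5.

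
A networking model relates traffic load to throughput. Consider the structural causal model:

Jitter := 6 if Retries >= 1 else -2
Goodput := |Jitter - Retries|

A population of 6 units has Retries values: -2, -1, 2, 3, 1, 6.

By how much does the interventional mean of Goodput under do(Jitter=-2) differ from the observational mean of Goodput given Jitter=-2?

3

do(Jitter=-2) breaks Jitter's dependence on Retries. With Jitter=-2 fixed, Goodput across the units is 0, 1, 4, 5, 3, 8, mean 3.5.
Conditioning on Jitter=-2 selects the 2 unit(s) with Retries ∈ {-2, -1}. Their Goodput values: 0, 1. Mean = 0.5.
Difference = 3.5 − 0.5 = 3.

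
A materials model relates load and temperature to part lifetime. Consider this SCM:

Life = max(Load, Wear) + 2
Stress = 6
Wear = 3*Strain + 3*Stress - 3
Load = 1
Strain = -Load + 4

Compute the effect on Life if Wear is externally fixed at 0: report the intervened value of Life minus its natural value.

Intervening sets Wear = 0 and removes its equation (Wear = 3*Strain + 3*Stress - 3).
Life = max(Load, Wear) + 2  [with Load=1, Wear=0]  = 3
Without intervention: Strain = -Load + 4  [with Load=1]  = 3; Wear = 3*Strain + 3*Stress - 3  [with Strain=3, Stress=6]  = 24; Life = max(Load, Wear) + 2  [with Load=1, Wear=24]  = 26.
Change = 3 − 26 = -23.

-23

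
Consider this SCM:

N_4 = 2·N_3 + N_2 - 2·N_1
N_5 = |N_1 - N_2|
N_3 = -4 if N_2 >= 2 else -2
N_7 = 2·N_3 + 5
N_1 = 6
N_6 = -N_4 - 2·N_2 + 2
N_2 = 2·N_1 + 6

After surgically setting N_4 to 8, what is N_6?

-42

Under do(N_4=8), the mechanism N_4 = 2·N_3 + N_2 - 2·N_1 is discarded; N_4 is fixed at 8.
N_2 = 2·N_1 + 6  [with N_1=6]  = 18
N_6 = -N_4 - 2·N_2 + 2  [with N_4=8, N_2=18]  = -42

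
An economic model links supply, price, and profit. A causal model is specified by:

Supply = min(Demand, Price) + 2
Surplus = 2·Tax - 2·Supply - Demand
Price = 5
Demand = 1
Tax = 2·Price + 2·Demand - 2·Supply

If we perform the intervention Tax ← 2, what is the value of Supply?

3

Under do(Tax=2), the mechanism Tax = 2·Price + 2·Demand - 2·Supply is discarded; Tax is fixed at 2.
Since Supply is not a descendant of the intervened variable, it is unaffected.
Supply = min(Demand, Price) + 2  [with Demand=1, Price=5]  = 3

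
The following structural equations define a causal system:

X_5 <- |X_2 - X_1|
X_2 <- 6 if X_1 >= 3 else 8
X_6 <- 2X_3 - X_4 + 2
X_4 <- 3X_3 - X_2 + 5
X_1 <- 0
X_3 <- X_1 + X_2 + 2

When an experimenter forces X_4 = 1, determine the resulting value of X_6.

Under do(X_4=1), the mechanism X_4 <- 3X_3 - X_2 + 5 is discarded; X_4 is fixed at 1.
X_2 = 6 if X_1 >= 3 else 8  [with X_1=0]  = 8
X_3 = X_1 + X_2 + 2  [with X_1=0, X_2=8]  = 10
X_6 = 2X_3 - X_4 + 2  [with X_3=10, X_4=1]  = 21

21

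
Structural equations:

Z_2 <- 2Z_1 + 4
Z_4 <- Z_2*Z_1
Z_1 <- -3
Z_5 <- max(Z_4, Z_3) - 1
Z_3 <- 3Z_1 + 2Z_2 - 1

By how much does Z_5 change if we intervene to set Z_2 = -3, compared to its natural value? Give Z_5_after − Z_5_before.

do(Z_2=-3) replaces the equation Z_2 <- 2Z_1 + 4 with the constant Z_2 = -3.
Z_3 = 3Z_1 + 2Z_2 - 1  [with Z_1=-3, Z_2=-3]  = -16
Z_4 = Z_2*Z_1  [with Z_2=-3, Z_1=-3]  = 9
Z_5 = max(Z_4, Z_3) - 1  [with Z_4=9, Z_3=-16]  = 8
Without intervention: Z_2 = 2Z_1 + 4  [with Z_1=-3]  = -2; Z_3 = 3Z_1 + 2Z_2 - 1  [with Z_1=-3, Z_2=-2]  = -14; Z_4 = Z_2*Z_1  [with Z_2=-2, Z_1=-3]  = 6; Z_5 = max(Z_4, Z_3) - 1  [with Z_4=6, Z_3=-14]  = 5.
Change = 8 − 5 = 3.

3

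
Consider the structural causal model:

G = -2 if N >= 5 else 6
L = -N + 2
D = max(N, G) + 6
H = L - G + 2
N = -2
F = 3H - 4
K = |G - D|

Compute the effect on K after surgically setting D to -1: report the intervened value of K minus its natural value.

The intervention breaks the incoming arrows to D: D = max(N, G) + 6 no longer applies, and D = -1.
G = -2 if N >= 5 else 6  [with N=-2]  = 6
K = |G - D|  [with G=6, D=-1]  = 7
Without intervention: G = -2 if N >= 5 else 6  [with N=-2]  = 6; D = max(N, G) + 6  [with N=-2, G=6]  = 12; K = |G - D|  [with G=6, D=12]  = 6.
Change = 7 − 6 = 1.

1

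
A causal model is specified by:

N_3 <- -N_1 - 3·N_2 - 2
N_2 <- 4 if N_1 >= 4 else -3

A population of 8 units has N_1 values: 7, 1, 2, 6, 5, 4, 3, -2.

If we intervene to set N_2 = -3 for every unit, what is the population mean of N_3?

3.75

Every unit gets N_2=-3 under the intervention. N_3 values become 0, 6, 5, 1, 2, 3, 4, 9; E[N_3|do(N_2=-3)] = 3.75.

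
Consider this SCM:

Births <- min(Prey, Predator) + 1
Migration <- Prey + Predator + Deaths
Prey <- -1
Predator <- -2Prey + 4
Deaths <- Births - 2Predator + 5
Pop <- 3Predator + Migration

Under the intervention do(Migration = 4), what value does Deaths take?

The intervention breaks the incoming arrows to Migration: Migration <- Prey + Predator + Deaths no longer applies, and Migration = 4.
Since Deaths is not a descendant of the intervened variable, it is unaffected.
Predator = -2Prey + 4  [with Prey=-1]  = 6
Births = min(Prey, Predator) + 1  [with Prey=-1, Predator=6]  = 0
Deaths = Births - 2Predator + 5  [with Births=0, Predator=6]  = -7

-7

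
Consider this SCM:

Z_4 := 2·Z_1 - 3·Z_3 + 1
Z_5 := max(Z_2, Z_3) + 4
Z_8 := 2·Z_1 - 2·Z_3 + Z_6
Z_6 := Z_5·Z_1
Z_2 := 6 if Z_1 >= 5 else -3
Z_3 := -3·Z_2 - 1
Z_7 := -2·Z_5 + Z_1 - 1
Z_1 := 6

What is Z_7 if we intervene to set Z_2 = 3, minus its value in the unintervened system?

Under do(Z_2=3), the mechanism Z_2 := 6 if Z_1 >= 5 else -3 is discarded; Z_2 is fixed at 3.
Z_3 = -3·Z_2 - 1  [with Z_2=3]  = -10
Z_5 = max(Z_2, Z_3) + 4  [with Z_2=3, Z_3=-10]  = 7
Z_7 = -2·Z_5 + Z_1 - 1  [with Z_5=7, Z_1=6]  = -9
Without intervention: Z_2 = 6 if Z_1 >= 5 else -3  [with Z_1=6]  = 6; Z_3 = -3·Z_2 - 1  [with Z_2=6]  = -19; Z_5 = max(Z_2, Z_3) + 4  [with Z_2=6, Z_3=-19]  = 10; Z_7 = -2·Z_5 + Z_1 - 1  [with Z_5=10, Z_1=6]  = -15.
Change = -9 − (-15) = 6.

6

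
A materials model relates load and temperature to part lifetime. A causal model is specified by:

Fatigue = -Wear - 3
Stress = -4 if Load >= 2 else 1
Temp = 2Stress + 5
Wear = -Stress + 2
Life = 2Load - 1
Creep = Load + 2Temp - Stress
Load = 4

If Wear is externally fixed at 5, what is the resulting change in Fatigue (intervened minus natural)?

The intervention breaks the incoming arrows to Wear: Wear = -Stress + 2 no longer applies, and Wear = 5.
Fatigue = -Wear - 3  [with Wear=5]  = -8
Without intervention: Stress = -4 if Load >= 2 else 1  [with Load=4]  = -4; Wear = -Stress + 2  [with Stress=-4]  = 6; Fatigue = -Wear - 3  [with Wear=6]  = -9.
Change = -8 − (-9) = 1.

1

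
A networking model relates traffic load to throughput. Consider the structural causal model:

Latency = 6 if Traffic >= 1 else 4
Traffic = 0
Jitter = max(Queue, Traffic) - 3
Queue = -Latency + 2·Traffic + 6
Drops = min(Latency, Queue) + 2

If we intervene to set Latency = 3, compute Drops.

5

Under do(Latency=3), the mechanism Latency = 6 if Traffic >= 1 else 4 is discarded; Latency is fixed at 3.
Queue = -Latency + 2·Traffic + 6  [with Latency=3, Traffic=0]  = 3
Drops = min(Latency, Queue) + 2  [with Latency=3, Queue=3]  = 5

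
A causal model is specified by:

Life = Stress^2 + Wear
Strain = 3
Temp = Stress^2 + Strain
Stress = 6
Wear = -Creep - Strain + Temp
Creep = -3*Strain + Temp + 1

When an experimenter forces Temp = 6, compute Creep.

The intervention breaks the incoming arrows to Temp: Temp = Stress^2 + Strain no longer applies, and Temp = 6.
Creep = -3*Strain + Temp + 1  [with Strain=3, Temp=6]  = -2

-2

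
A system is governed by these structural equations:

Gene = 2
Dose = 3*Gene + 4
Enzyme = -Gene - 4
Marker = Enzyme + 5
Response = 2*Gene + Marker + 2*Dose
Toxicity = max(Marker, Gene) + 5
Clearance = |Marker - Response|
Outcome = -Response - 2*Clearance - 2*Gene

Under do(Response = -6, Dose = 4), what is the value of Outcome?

-8

Under do(Response = -6, Dose = 4), each intervened variable's structural equation is replaced by its fixed value.
Enzyme = -Gene - 4  [with Gene=2]  = -6
Marker = Enzyme + 5  [with Enzyme=-6]  = -1
Clearance = |Marker - Response|  [with Marker=-1, Response=-6]  = 5
Outcome = -Response - 2*Clearance - 2*Gene  [with Response=-6, Clearance=5, Gene=2]  = -8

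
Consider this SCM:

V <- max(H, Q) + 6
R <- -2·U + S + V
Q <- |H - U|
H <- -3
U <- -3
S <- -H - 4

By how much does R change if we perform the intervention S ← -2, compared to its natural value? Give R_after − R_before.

The intervention breaks the incoming arrows to S: S <- -H - 4 no longer applies, and S = -2.
Q = |H - U|  [with H=-3, U=-3]  = 0
V = max(H, Q) + 6  [with H=-3, Q=0]  = 6
R = -2·U + S + V  [with U=-3, S=-2, V=6]  = 10
Without intervention: S = -H - 4  [with H=-3]  = -1; Q = |H - U|  [with H=-3, U=-3]  = 0; V = max(H, Q) + 6  [with H=-3, Q=0]  = 6; R = -2·U + S + V  [with U=-3, S=-1, V=6]  = 11.
Change = 10 − 11 = -1.

-1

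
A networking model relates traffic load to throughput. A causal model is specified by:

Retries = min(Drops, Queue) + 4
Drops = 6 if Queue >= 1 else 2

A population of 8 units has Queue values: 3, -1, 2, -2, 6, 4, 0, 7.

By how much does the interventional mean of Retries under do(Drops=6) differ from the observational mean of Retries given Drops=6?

-1.95

The intervention sets Drops=6 in all 8 units regardless of Queue. Recomputing Retries per unit gives 7, 3, 6, 2, 10, 8, 4, 10; average 6.25.
Observing Drops=6 restricts to units where Drops's equation naturally yields 6: Queue ∈ {3, 2, 6, 4, 7}. In that subpopulation Retries = 7, 6, 10, 8, 10, mean 8.2.
Difference = 6.25 − 8.2 = -1.95.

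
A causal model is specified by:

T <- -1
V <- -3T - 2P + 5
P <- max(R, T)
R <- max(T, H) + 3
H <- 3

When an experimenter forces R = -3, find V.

do(R=-3) replaces the equation R <- max(T, H) + 3 with the constant R = -3.
P = max(R, T)  [with R=-3, T=-1]  = -1
V = -3T - 2P + 5  [with T=-1, P=-1]  = 10

10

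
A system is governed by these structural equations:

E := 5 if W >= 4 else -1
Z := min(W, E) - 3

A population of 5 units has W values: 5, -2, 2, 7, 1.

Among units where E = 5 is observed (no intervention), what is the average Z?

2

Conditioning on E=5 selects the 2 unit(s) with W ∈ {5, 7}. Their Z values: 2, 2. Mean = 2.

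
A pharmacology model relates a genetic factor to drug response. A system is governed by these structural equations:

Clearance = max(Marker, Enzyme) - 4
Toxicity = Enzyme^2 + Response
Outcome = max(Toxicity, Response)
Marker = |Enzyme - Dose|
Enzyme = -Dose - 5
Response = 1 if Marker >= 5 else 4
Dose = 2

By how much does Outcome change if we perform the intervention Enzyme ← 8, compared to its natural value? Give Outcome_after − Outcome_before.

15

Under do(Enzyme=8), the mechanism Enzyme = -Dose - 5 is discarded; Enzyme is fixed at 8.
Marker = |Enzyme - Dose|  [with Enzyme=8, Dose=2]  = 6
Response = 1 if Marker >= 5 else 4  [with Marker=6]  = 1
Toxicity = Enzyme^2 + Response  [with Enzyme=8, Response=1]  = 65
Outcome = max(Toxicity, Response)  [with Toxicity=65, Response=1]  = 65
Without intervention: Enzyme = -Dose - 5  [with Dose=2]  = -7; Marker = |Enzyme - Dose|  [with Enzyme=-7, Dose=2]  = 9; Response = 1 if Marker >= 5 else 4  [with Marker=9]  = 1; Toxicity = Enzyme^2 + Response  [with Enzyme=-7, Response=1]  = 50; Outcome = max(Toxicity, Response)  [with Toxicity=50, Response=1]  = 50.
Change = 65 − 50 = 15.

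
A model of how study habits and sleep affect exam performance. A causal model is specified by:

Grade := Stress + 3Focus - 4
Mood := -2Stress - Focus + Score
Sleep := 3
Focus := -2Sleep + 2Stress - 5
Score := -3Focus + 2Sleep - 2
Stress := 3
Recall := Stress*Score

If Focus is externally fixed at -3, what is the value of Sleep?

3

Under do(Focus=-3), the mechanism Focus := -2Sleep + 2Stress - 5 is discarded; Focus is fixed at -3.
Sleep is not downstream of the intervention, so its value is determined by the original equations.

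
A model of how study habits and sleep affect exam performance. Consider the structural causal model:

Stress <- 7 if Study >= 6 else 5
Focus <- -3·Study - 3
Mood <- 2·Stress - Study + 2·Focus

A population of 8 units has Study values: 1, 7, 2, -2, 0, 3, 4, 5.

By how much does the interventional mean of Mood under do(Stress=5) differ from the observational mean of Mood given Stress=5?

-4.5

The intervention sets Stress=5 in all 8 units regardless of Study. Recomputing Mood per unit gives -3, -45, -10, 18, 4, -17, -24, -31; average -13.5.
Observing Stress=5 restricts to units where Stress's equation naturally yields 5: Study ∈ {1, 2, -2, 0, 3, 4, 5}. In that subpopulation Mood = -3, -10, 18, 4, -17, -24, -31, mean -9.
Difference = -13.5 − (-9) = -4.5.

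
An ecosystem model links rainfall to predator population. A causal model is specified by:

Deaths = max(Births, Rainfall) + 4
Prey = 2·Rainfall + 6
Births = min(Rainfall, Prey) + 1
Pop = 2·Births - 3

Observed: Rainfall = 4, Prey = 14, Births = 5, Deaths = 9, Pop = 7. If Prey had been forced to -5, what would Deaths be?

8

Under do(Prey=-5), the mechanism Prey = 2·Rainfall + 6 is discarded; Prey is fixed at -5.
Births = min(Rainfall, Prey) + 1  [with Rainfall=4, Prey=-5]  = -4
Deaths = max(Births, Rainfall) + 4  [with Births=-4, Rainfall=4]  = 8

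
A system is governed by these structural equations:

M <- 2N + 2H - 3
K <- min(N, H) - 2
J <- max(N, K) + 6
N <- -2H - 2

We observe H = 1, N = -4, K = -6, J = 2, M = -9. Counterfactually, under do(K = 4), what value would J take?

The intervention breaks the incoming arrows to K: K <- min(N, H) - 2 no longer applies, and K = 4.
N = -2H - 2  [with H=1]  = -4
J = max(N, K) + 6  [with N=-4, K=4]  = 10

10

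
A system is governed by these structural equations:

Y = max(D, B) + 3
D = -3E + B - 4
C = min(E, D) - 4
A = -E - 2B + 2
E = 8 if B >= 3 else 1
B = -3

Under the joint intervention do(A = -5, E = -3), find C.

-7

The joint intervention fixes A = -5, E = -3, removing each variable's own equation.
D = -3E + B - 4  [with E=-3, B=-3]  = 2
C = min(E, D) - 4  [with E=-3, D=2]  = -7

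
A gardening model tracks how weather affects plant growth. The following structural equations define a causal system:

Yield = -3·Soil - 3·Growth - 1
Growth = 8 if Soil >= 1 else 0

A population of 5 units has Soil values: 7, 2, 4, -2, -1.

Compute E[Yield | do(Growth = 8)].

do(Growth=8) breaks Growth's dependence on Soil. With Growth=8 fixed, Yield across the units is -46, -31, -37, -19, -22, mean -31.

-31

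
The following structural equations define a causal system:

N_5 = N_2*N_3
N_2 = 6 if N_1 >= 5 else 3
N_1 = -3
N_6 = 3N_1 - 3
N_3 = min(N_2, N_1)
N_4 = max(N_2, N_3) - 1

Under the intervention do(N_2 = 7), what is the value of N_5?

-21

do(N_2=7) replaces the equation N_2 = 6 if N_1 >= 5 else 3 with the constant N_2 = 7.
N_3 = min(N_2, N_1)  [with N_2=7, N_1=-3]  = -3
N_5 = N_2*N_3  [with N_2=7, N_3=-3]  = -21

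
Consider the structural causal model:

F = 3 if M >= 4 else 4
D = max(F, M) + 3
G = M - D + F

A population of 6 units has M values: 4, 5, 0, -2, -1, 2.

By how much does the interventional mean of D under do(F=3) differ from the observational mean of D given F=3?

The intervention sets F=3 in all 6 units regardless of M. Recomputing D per unit gives 7, 8, 6, 6, 6, 6; average 6.5.
Conditioning on F=3 selects the 2 unit(s) with M ∈ {4, 5}. Their D values: 7, 8. Mean = 7.5.
Difference = 6.5 − 7.5 = -1.

-1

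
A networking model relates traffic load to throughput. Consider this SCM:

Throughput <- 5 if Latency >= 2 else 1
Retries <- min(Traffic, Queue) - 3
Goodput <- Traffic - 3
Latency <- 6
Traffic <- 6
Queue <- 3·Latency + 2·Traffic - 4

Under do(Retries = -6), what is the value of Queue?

26

Under do(Retries=-6), the mechanism Retries <- min(Traffic, Queue) - 3 is discarded; Retries is fixed at -6.
Since Queue is not a descendant of the intervened variable, it is unaffected.
Queue = 3·Latency + 2·Traffic - 4  [with Latency=6, Traffic=6]  = 26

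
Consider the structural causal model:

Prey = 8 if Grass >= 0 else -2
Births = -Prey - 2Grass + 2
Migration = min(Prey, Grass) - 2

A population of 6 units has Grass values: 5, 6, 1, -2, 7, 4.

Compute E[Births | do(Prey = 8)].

Every unit gets Prey=8 under the intervention. Births values become -16, -18, -8, -2, -20, -14; E[Births|do(Prey=8)] = -13.

-13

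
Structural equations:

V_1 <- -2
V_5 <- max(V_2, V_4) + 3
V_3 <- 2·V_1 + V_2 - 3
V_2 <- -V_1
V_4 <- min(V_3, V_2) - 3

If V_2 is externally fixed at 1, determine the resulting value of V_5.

4

do(V_2=1) replaces the equation V_2 <- -V_1 with the constant V_2 = 1.
V_3 = 2·V_1 + V_2 - 3  [with V_1=-2, V_2=1]  = -6
V_4 = min(V_3, V_2) - 3  [with V_3=-6, V_2=1]  = -9
V_5 = max(V_2, V_4) + 3  [with V_2=1, V_4=-9]  = 4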